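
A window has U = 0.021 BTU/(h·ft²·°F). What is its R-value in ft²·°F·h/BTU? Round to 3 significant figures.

R = 1/U = 1/0.021 = 47.62

47.6 ft²·°F·h/BTU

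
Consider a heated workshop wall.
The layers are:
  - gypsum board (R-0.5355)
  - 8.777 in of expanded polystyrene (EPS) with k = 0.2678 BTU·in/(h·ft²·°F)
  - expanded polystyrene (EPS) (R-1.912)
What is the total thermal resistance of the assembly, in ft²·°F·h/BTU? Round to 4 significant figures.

8.777/0.2678 = 32.774
R_total = 0.5355 + 32.774 + 1.912 = 35.222 ft²·°F·h/BTU

35.22 ft²·°F·h/BTU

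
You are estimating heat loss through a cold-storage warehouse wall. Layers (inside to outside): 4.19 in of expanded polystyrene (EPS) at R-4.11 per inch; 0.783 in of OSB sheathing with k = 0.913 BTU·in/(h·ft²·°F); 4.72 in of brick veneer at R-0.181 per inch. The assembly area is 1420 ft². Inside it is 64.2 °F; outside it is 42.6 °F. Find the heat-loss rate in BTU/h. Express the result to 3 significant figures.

4.19 × 4.11 = 17.22
0.783/0.913 = 0.8576
4.72 × 0.181 = 0.8543
R_total = 17.22 + 0.8576 + 0.8543 = 18.93 ft²·°F·h/BTU
Q = A·ΔT/R = 1420 × (64.2 − 42.6) / 18.93 = 1620 BTU/h

1620 BTU/h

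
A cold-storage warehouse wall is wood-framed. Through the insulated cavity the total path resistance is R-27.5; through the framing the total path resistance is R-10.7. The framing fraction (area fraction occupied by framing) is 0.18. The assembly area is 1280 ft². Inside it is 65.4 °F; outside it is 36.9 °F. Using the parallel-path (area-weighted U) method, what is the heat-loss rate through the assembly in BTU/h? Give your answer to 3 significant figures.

1700 BTU/h

U_eff = 0.82/27.5 + 0.18/10.7 = 0.02982 + 0.01682 = 0.04664
R_eff = 1/U_eff = 21.44 ft²·°F·h/BTU
Q = 1280 × (65.4 − 36.9) / 21.44 = 1701 BTU/h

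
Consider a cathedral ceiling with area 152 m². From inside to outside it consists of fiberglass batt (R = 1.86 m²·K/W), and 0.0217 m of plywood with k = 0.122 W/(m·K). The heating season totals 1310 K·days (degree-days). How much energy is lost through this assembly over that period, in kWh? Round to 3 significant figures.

2350 kWh

0.0217/0.122 = 0.1779
R_total = 1.86 + 0.1779 = 2.038 m²·K/W
E = A × HDD × 24 / R / 1000 = 152 × 1310 × 24 / 2.038 / 1000 = 2345 kWh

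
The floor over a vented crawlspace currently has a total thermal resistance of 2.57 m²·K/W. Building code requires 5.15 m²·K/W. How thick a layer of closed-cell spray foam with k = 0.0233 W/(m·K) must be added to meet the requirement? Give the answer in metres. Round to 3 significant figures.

ΔR = 5.15 − 2.57 = 2.58 m²·K/W
L = ΔR × k = 2.58 × 0.0233 = 0.06011 m

0.0601 m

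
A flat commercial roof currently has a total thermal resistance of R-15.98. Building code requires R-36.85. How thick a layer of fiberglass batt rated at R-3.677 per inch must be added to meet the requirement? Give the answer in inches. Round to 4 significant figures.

5.676 in

ΔR = 36.85 − 15.98 = 20.87 ft²·°F·h/BTU
L = ΔR / (R/in) = 20.87/3.677 = 5.6758 in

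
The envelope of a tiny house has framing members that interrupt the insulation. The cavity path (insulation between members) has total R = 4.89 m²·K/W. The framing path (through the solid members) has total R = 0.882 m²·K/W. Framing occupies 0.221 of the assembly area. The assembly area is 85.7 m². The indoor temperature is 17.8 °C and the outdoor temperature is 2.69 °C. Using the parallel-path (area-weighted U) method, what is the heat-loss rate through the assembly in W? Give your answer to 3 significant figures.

531 W

U_eff = 0.779/4.89 + 0.221/0.882 = 0.1593 + 0.2506 = 0.4099
R_eff = 1/U_eff = 2.44 m²·K/W
Q = 85.7 × (17.8 − 2.69) / 2.44 = 530.8 W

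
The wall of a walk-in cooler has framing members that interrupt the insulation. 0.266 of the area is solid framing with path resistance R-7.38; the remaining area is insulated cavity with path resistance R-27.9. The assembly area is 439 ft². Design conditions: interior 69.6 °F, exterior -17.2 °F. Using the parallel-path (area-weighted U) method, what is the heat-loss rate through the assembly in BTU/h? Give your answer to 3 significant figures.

2380 BTU/h

U_eff = 0.734/27.9 + 0.266/7.38 = 0.02631 + 0.03604 = 0.06235
R_eff = 1/U_eff = 16.04 ft²·°F·h/BTU
Q = 439 × (69.6 − (-17.2)) / 16.04 = 2376 BTU/h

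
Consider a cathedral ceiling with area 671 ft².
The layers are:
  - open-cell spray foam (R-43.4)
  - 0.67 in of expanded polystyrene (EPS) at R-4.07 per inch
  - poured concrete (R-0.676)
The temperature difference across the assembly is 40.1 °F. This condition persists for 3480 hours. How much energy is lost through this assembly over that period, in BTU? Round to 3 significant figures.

2000000 BTU

0.67 × 4.07 = 2.727
R_total = 43.4 + 2.727 + 0.676 = 46.8 ft²·°F·h/BTU
Q = 671 × 40.1 / 46.8 = 574.9 BTU/h
E = 574.9 × 3480 = 2001000 BTU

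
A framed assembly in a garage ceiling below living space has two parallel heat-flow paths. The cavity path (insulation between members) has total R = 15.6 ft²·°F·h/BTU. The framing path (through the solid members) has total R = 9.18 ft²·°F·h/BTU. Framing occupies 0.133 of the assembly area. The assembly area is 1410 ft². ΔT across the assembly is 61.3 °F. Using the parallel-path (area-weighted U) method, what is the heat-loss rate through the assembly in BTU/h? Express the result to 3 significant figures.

6060 BTU/h

U_eff = 0.867/15.6 + 0.133/9.18 = 0.05558 + 0.01449 = 0.07006
R_eff = 1/U_eff = 14.27 ft²·°F·h/BTU
Q = 1410 × 61.3 / 14.27 = 6056 BTU/h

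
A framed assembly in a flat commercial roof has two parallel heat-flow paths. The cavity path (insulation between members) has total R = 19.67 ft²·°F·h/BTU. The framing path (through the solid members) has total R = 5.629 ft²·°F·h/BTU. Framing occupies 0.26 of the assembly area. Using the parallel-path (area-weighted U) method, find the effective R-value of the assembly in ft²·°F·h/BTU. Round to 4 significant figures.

U_eff = 0.74/19.67 + 0.26/5.629 = 0.037621 + 0.046189 = 0.08381
R_eff = 1/U_eff = 11.932 ft²·°F·h/BTU

11.93 ft²·°F·h/BTU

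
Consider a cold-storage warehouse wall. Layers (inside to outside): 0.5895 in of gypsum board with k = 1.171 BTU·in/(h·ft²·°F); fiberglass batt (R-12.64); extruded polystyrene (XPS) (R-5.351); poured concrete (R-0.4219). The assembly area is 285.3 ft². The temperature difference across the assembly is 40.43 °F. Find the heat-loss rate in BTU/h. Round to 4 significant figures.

609.8 BTU/h

0.5895/1.171 = 0.50342
R_total = 0.50342 + 12.64 + 5.351 + 0.4219 = 18.916 ft²·°F·h/BTU
Q = A·ΔT/R = 285.3 × 40.43 / 18.916 = 609.77 BTU/h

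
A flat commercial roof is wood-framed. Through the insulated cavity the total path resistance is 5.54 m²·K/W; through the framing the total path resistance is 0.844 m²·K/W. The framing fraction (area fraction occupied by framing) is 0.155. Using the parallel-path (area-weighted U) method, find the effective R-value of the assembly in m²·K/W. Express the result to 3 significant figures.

2.97 m²·K/W

U_eff = 0.845/5.54 + 0.155/0.844 = 0.1525 + 0.1836 = 0.3362
R_eff = 1/U_eff = 2.975 m²·K/W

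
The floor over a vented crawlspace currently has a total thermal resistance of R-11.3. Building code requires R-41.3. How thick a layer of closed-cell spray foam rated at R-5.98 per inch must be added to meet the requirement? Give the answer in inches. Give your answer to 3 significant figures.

ΔR = 41.3 − 11.3 = 30 ft²·°F·h/BTU
L = ΔR / (R/in) = 30/5.98 = 5.017 in

5.02 in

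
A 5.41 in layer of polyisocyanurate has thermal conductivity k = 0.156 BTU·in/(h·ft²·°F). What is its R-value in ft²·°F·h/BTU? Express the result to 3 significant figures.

34.7 ft²·°F·h/BTU

R = L/k = 5.41/0.156 = 34.68 ft²·°F·h/BTU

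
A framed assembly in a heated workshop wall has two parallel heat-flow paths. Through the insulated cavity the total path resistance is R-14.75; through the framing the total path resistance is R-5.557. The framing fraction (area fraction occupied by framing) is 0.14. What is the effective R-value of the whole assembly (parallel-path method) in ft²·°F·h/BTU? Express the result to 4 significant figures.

U_eff = 0.86/14.75 + 0.14/5.557 = 0.058305 + 0.025193 = 0.083499
R_eff = 1/U_eff = 11.976 ft²·°F·h/BTU

11.98 ft²·°F·h/BTU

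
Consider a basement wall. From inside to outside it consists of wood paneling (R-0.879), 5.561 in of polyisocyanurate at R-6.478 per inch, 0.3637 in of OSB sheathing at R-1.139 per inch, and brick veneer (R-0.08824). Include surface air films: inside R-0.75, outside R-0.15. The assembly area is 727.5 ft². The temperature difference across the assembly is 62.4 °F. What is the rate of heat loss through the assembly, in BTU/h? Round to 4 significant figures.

5.561 × 6.478 = 36.024
0.3637 × 1.139 = 0.41425
R_total = 0.75 + 0.879 + 36.024 + 0.41425 + 0.08824 + 0.15 = 38.306 ft²·°F·h/BTU
Q = A·ΔT/R = 727.5 × 62.4 / 38.306 = 1185.1 BTU/h

1185 BTU/h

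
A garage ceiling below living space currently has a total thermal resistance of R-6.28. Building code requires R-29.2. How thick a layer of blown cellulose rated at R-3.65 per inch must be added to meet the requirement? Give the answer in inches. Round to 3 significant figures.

6.28 in

ΔR = 29.2 − 6.28 = 22.92 ft²·°F·h/BTU
L = ΔR / (R/in) = 22.92/3.65 = 6.279 in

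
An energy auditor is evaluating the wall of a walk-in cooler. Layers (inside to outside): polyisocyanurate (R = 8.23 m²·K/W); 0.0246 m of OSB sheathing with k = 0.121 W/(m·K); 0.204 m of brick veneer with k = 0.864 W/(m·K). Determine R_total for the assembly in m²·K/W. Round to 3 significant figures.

0.0246/0.121 = 0.2033
0.204/0.864 = 0.2361
R_total = 8.23 + 0.2033 + 0.2361 = 8.669 m²·K/W

8.67 m²·K/W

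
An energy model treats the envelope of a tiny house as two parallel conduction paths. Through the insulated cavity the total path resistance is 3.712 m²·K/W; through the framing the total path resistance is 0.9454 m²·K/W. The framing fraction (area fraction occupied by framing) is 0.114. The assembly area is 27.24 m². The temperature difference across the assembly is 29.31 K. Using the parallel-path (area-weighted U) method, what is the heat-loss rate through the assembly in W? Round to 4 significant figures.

U_eff = 0.886/3.712 + 0.114/0.9454 = 0.23869 + 0.12058 = 0.35927
R_eff = 1/U_eff = 2.7834 m²·K/W
Q = 27.24 × 29.31 / 2.7834 = 286.84 W

286.8 W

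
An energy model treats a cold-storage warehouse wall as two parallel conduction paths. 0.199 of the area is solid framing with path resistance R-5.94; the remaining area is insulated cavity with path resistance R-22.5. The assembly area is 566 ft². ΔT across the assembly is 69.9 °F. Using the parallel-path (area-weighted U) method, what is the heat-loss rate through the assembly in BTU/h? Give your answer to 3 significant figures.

U_eff = 0.801/22.5 + 0.199/5.94 = 0.0356 + 0.0335 = 0.0691
R_eff = 1/U_eff = 14.47 ft²·°F·h/BTU
Q = 566 × 69.9 / 14.47 = 2734 BTU/h

2730 BTU/h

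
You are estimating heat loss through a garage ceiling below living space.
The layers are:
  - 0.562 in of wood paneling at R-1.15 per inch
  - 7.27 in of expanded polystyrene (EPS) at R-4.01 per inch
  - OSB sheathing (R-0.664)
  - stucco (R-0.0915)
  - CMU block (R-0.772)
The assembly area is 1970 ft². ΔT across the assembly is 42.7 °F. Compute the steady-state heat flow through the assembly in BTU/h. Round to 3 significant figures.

2690 BTU/h

0.562 × 1.15 = 0.6463
7.27 × 4.01 = 29.15
R_total = 0.6463 + 29.15 + 0.664 + 0.0915 + 0.772 = 31.33 ft²·°F·h/BTU
Q = A·ΔT/R = 1970 × 42.7 / 31.33 = 2685 BTU/h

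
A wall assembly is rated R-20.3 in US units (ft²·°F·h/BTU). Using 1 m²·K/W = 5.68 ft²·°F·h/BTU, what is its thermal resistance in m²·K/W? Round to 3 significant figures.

R_SI = 20.3/5.68 = 3.574

3.57 m²·K/W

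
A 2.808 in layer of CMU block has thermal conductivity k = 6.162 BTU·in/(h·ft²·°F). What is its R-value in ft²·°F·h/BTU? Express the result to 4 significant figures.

0.4557 ft²·°F·h/BTU

R = L/k = 2.808/6.162 = 0.4557 ft²·°F·h/BTU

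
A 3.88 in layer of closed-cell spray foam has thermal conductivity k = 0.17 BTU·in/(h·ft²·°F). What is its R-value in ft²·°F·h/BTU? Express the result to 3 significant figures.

22.8 ft²·°F·h/BTU

R = L/k = 3.88/0.17 = 22.82 ft²·°F·h/BTU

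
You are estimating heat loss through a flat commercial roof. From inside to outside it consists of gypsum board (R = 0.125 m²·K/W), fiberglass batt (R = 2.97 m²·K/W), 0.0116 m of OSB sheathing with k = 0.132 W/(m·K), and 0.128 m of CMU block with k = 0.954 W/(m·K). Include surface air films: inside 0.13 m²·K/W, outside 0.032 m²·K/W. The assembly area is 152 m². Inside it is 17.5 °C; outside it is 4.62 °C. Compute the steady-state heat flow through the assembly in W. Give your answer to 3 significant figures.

0.0116/0.132 = 0.08788
0.128/0.954 = 0.1342
R_total = 0.13 + 0.125 + 2.97 + 0.08788 + 0.1342 + 0.032 = 3.479 m²·K/W
Q = A·ΔT/R = 152 × (17.5 − 4.62) / 3.479 = 562.7 W

563 W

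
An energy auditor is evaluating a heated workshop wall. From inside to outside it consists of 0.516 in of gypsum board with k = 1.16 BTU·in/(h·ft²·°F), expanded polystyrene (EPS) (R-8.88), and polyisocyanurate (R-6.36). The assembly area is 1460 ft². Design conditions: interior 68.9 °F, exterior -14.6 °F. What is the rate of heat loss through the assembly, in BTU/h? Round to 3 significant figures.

7770 BTU/h

0.516/1.16 = 0.4448
R_total = 0.4448 + 8.88 + 6.36 = 15.68 ft²·°F·h/BTU
Q = A·ΔT/R = 1460 × (68.9 − (-14.6)) / 15.68 = 7772 BTU/h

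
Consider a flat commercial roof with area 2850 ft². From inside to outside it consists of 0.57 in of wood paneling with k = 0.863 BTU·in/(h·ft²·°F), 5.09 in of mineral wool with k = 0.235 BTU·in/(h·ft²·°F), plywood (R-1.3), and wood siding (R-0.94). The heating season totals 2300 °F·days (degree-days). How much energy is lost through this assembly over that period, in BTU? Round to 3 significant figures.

0.57/0.863 = 0.6605
5.09/0.235 = 21.66
R_total = 0.6605 + 21.66 + 1.3 + 0.94 = 24.56 ft²·°F·h/BTU
E = A × HDD × 24 / R = 2850 × 2300 × 24 / 24.56 = 6406000 BTU

6410000 BTU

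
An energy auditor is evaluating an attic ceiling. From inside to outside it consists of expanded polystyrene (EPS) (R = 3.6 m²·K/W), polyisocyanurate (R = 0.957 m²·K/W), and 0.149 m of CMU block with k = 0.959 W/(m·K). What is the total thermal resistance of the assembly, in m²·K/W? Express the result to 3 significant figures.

0.149/0.959 = 0.1554
R_total = 3.6 + 0.957 + 0.1554 = 4.712 m²·K/W

4.71 m²·K/W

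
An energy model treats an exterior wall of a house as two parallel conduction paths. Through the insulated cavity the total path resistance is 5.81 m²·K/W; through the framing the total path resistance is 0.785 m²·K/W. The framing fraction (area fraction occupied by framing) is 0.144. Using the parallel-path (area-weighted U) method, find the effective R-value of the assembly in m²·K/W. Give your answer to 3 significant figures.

3.02 m²·K/W

U_eff = 0.856/5.81 + 0.144/0.785 = 0.1473 + 0.1834 = 0.3308
R_eff = 1/U_eff = 3.023 m²·K/W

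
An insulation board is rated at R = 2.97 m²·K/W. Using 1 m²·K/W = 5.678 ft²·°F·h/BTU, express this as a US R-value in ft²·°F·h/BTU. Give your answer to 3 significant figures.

16.9 ft²·°F·h/BTU

R_US = 2.97 × 5.678 = 16.86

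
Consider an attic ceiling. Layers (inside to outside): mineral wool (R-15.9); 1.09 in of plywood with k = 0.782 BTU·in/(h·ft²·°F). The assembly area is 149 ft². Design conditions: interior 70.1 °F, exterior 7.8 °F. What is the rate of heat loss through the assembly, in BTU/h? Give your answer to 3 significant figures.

1.09/0.782 = 1.394
R_total = 15.9 + 1.394 = 17.29 ft²·°F·h/BTU
Q = A·ΔT/R = 149 × (70.1 − 7.8) / 17.29 = 536.8 BTU/h

537 BTU/h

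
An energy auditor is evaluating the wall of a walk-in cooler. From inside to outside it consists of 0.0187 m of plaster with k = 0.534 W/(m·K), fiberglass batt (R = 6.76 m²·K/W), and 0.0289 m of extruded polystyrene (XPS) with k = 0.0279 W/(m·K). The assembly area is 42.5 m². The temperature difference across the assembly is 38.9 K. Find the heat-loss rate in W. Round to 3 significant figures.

211 W

0.0187/0.534 = 0.03502
0.0289/0.0279 = 1.036
R_total = 0.03502 + 6.76 + 1.036 = 7.831 m²·K/W
Q = A·ΔT/R = 42.5 × 38.9 / 7.831 = 211.1 W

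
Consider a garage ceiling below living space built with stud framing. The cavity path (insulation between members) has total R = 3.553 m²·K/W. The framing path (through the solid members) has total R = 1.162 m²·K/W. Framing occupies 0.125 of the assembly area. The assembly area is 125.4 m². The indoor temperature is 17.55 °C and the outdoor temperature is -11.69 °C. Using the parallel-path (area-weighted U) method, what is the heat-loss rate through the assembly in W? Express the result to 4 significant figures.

1297 W

U_eff = 0.875/3.553 + 0.125/1.162 = 0.24627 + 0.10757 = 0.35384
R_eff = 1/U_eff = 2.8261 m²·K/W
Q = 125.4 × (17.55 − (-11.69)) / 2.8261 = 1297.4 W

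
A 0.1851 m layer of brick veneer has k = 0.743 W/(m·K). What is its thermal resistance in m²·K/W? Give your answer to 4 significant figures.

0.2491 m²·K/W

R = L/k = 0.1851/0.743 = 0.24913 m²·K/W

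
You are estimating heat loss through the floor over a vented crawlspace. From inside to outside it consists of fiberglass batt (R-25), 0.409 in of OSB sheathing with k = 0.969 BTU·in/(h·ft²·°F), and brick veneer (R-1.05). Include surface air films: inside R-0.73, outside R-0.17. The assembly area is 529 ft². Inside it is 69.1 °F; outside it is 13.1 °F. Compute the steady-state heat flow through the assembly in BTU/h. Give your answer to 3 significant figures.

1080 BTU/h

0.409/0.969 = 0.4221
R_total = 0.73 + 25 + 0.4221 + 1.05 + 0.17 = 27.37 ft²·°F·h/BTU
Q = A·ΔT/R = 529 × (69.1 − 13.1) / 27.37 = 1082 BTU/h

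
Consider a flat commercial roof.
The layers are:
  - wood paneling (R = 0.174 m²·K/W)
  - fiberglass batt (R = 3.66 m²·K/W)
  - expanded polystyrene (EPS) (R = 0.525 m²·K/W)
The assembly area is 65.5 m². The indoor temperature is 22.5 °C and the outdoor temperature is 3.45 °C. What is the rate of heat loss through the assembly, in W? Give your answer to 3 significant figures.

R_total = 0.174 + 3.66 + 0.525 = 4.359 m²·K/W
Q = A·ΔT/R = 65.5 × (22.5 − 3.45) / 4.359 = 286.3 W

286 W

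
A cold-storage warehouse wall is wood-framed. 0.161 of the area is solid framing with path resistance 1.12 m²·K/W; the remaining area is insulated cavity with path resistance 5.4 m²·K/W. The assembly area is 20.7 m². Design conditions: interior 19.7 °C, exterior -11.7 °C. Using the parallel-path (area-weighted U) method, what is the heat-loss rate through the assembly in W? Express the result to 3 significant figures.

U_eff = 0.839/5.4 + 0.161/1.12 = 0.1554 + 0.1437 = 0.2991
R_eff = 1/U_eff = 3.343 m²·K/W
Q = 20.7 × (19.7 − (-11.7)) / 3.343 = 194.4 W

194 W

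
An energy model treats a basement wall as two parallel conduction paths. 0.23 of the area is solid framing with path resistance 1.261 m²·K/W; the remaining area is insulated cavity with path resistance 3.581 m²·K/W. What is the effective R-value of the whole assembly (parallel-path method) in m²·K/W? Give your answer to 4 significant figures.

2.516 m²·K/W

U_eff = 0.77/3.581 + 0.23/1.261 = 0.21502 + 0.18239 = 0.39742
R_eff = 1/U_eff = 2.5162 m²·K/W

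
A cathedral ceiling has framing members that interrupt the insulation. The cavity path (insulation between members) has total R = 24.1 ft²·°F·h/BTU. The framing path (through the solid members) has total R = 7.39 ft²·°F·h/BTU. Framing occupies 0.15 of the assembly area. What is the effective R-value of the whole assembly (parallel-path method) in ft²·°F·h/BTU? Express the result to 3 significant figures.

18.0 ft²·°F·h/BTU

U_eff = 0.85/24.1 + 0.15/7.39 = 0.03527 + 0.0203 = 0.05557
R_eff = 1/U_eff = 18 ft²·°F·h/BTU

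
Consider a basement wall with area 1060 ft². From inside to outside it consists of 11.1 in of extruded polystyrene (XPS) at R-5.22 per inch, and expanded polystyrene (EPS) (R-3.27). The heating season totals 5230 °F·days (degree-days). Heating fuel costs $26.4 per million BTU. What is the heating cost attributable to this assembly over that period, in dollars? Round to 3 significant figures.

11.1 × 5.22 = 57.94
R_total = 57.94 + 3.27 = 61.21 ft²·°F·h/BTU
E = A × HDD × 24 / R = 1060 × 5230 × 24 / 61.21 = 2174000 BTU
Cost = 2174000/10⁶ × 26.4 = $57.38

57.4 dollars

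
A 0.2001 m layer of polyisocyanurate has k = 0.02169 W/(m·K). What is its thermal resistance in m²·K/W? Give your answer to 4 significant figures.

9.225 m²·K/W

R = L/k = 0.2001/0.02169 = 9.2254 m²·K/W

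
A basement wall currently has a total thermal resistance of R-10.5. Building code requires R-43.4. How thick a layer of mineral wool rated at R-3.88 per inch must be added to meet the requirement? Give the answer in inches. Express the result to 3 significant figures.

8.48 in

ΔR = 43.4 − 10.5 = 32.9 ft²·°F·h/BTU
L = ΔR / (R/in) = 32.9/3.88 = 8.479 in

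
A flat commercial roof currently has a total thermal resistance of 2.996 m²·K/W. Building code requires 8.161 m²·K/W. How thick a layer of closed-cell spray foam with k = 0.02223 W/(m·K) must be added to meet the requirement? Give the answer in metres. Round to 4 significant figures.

0.1148 m

ΔR = 8.161 − 2.996 = 5.165 m²·K/W
L = ΔR × k = 5.165 × 0.02223 = 0.11482 m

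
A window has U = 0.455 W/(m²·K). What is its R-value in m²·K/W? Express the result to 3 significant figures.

R = 1/U = 1/0.455 = 2.198

2.20 m²·K/W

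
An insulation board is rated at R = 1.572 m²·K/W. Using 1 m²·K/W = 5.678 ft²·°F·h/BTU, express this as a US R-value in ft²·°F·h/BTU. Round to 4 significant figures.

R_US = 1.572 × 5.678 = 8.9258

8.926 ft²·°F·h/BTU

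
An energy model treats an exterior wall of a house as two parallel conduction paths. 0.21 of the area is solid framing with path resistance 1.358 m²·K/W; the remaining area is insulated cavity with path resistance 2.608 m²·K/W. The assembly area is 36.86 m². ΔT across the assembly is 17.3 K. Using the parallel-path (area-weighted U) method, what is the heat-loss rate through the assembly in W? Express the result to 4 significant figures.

291.8 W

U_eff = 0.79/2.608 + 0.21/1.358 = 0.30291 + 0.15464 = 0.45755
R_eff = 1/U_eff = 2.1855 m²·K/W
Q = 36.86 × 17.3 / 2.1855 = 291.77 W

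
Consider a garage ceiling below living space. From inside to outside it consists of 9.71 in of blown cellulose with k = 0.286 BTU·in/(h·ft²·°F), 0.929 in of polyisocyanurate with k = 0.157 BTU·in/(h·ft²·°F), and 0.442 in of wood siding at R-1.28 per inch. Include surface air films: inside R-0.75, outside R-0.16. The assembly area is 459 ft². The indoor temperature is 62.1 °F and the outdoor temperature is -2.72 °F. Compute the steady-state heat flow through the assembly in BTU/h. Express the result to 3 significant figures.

720 BTU/h

9.71/0.286 = 33.95
0.929/0.157 = 5.917
0.442 × 1.28 = 0.5658
R_total = 0.75 + 33.95 + 5.917 + 0.5658 + 0.16 = 41.34 ft²·°F·h/BTU
Q = A·ΔT/R = 459 × (62.1 − (-2.72)) / 41.34 = 719.6 BTU/h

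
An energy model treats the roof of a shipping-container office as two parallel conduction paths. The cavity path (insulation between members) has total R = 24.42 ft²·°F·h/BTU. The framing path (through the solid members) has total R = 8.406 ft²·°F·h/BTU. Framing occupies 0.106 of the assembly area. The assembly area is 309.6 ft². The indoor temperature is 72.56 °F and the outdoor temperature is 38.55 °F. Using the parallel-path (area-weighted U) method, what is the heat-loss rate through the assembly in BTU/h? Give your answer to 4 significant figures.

518.3 BTU/h

U_eff = 0.894/24.42 + 0.106/8.406 = 0.036609 + 0.01261 = 0.049219
R_eff = 1/U_eff = 20.317 ft²·°F·h/BTU
Q = 309.6 × (72.56 − 38.55) / 20.317 = 518.26 BTU/h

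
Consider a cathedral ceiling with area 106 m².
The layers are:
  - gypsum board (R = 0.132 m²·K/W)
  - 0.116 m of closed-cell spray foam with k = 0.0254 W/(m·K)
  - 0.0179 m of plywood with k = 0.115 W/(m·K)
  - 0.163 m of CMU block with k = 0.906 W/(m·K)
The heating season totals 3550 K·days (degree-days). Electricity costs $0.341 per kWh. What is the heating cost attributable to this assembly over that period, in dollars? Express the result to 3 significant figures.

612 dollars

0.116/0.0254 = 4.567
0.0179/0.115 = 0.1557
0.163/0.906 = 0.1799
R_total = 0.132 + 4.567 + 0.1557 + 0.1799 = 5.034 m²·K/W
E = A × HDD × 24 / R / 1000 = 106 × 3550 × 24 / 5.034 / 1000 = 1794 kWh
Cost = 1794 × 0.341 = $611.7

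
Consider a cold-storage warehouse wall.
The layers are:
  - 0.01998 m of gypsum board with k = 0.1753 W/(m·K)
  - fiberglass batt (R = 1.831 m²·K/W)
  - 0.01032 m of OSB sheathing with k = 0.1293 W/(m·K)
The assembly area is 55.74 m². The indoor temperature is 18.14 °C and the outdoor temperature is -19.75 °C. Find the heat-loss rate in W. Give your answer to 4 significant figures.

1043 W

0.01998/0.1753 = 0.11398
0.01032/0.1293 = 0.079814
R_total = 0.11398 + 1.831 + 0.079814 = 2.0248 m²·K/W
Q = A·ΔT/R = 55.74 × (18.14 − (-19.75)) / 2.0248 = 1043.1 W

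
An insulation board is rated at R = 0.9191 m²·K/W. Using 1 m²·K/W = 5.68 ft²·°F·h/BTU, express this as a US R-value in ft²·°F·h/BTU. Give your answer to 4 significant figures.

R_US = 0.9191 × 5.68 = 5.2205

5.220 ft²·°F·h/BTU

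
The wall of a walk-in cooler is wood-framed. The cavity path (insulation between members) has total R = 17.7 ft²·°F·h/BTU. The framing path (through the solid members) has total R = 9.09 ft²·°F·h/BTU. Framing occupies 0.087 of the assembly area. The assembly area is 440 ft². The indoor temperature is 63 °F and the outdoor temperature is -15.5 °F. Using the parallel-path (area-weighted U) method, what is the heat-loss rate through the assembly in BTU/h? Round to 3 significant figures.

2110 BTU/h

U_eff = 0.913/17.7 + 0.087/9.09 = 0.05158 + 0.009571 = 0.06115
R_eff = 1/U_eff = 16.35 ft²·°F·h/BTU
Q = 440 × (63 − (-15.5)) / 16.35 = 2112 BTU/h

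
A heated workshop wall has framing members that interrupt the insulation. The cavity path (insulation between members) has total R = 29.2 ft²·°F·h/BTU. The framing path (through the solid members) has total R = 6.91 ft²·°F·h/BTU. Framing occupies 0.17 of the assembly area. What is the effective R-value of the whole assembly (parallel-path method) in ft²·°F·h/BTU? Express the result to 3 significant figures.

18.9 ft²·°F·h/BTU

U_eff = 0.83/29.2 + 0.17/6.91 = 0.02842 + 0.0246 = 0.05303
R_eff = 1/U_eff = 18.86 ft²·°F·h/BTU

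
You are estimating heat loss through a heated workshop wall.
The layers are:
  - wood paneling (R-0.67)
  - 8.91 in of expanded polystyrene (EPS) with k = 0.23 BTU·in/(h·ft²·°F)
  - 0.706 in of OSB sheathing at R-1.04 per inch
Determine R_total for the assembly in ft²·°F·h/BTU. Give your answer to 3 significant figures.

40.1 ft²·°F·h/BTU

8.91/0.23 = 38.74
0.706 × 1.04 = 0.7342
R_total = 0.67 + 38.74 + 0.7342 = 40.14 ft²·°F·h/BTU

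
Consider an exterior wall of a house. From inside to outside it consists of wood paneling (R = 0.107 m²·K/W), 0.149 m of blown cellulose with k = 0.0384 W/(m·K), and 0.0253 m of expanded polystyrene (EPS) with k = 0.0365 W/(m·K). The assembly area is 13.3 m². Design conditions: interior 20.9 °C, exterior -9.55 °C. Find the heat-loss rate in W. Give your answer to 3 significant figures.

86.5 W

0.149/0.0384 = 3.88
0.0253/0.0365 = 0.6932
R_total = 0.107 + 3.88 + 0.6932 = 4.68 m²·K/W
Q = A·ΔT/R = 13.3 × (20.9 − (-9.55)) / 4.68 = 86.53 W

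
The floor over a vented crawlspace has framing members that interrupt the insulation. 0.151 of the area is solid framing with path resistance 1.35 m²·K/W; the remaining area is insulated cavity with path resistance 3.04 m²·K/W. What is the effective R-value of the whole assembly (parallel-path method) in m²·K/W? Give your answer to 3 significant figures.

U_eff = 0.849/3.04 + 0.151/1.35 = 0.2793 + 0.1119 = 0.3911
R_eff = 1/U_eff = 2.557 m²·K/W

2.56 m²·K/W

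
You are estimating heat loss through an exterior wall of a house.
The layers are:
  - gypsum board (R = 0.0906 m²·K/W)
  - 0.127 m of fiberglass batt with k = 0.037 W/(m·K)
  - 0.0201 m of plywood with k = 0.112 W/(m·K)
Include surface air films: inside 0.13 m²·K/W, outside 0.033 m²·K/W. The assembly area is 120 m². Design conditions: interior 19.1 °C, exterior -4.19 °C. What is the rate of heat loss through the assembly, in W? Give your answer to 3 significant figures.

723 W

0.127/0.037 = 3.432
0.0201/0.112 = 0.1795
R_total = 0.13 + 0.0906 + 3.432 + 0.1795 + 0.033 = 3.865 m²·K/W
Q = A·ΔT/R = 120 × (19.1 − (-4.19)) / 3.865 = 723 W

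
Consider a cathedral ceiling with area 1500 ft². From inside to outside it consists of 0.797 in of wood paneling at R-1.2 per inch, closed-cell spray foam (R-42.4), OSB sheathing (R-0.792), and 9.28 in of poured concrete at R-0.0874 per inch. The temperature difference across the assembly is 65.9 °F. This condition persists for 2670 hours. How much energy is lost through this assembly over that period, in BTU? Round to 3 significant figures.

5870000 BTU

0.797 × 1.2 = 0.9564
9.28 × 0.0874 = 0.8111
R_total = 0.9564 + 42.4 + 0.792 + 0.8111 = 44.96 ft²·°F·h/BTU
Q = 1500 × 65.9 / 44.96 = 2199 BTU/h
E = 2199 × 2670 = 5870000 BTU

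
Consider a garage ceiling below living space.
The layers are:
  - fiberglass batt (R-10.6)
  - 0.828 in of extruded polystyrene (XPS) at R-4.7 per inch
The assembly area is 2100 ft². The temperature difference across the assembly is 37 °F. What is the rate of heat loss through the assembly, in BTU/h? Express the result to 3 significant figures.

0.828 × 4.7 = 3.892
R_total = 10.6 + 3.892 = 14.49 ft²·°F·h/BTU
Q = A·ΔT/R = 2100 × 37 / 14.49 = 5362 BTU/h

5360 BTU/h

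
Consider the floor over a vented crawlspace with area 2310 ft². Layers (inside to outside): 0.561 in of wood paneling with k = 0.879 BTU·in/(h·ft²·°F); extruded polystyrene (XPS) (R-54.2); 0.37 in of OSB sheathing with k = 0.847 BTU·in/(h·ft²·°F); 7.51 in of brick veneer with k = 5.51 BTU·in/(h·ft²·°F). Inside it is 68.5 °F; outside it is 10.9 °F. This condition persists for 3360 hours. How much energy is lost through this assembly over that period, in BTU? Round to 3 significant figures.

0.561/0.879 = 0.6382
0.37/0.847 = 0.4368
7.51/5.51 = 1.363
R_total = 0.6382 + 54.2 + 0.4368 + 1.363 = 56.64 ft²·°F·h/BTU
Q = 2310 × (68.5 − 10.9) / 56.64 = 2349 BTU/h
E = 2349 × 3360 = 7893000 BTU

7890000 BTU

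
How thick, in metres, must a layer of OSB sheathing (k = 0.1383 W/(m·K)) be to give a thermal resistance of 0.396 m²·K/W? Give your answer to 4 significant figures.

0.05477 m

L = R·k = 0.396 × 0.1383 = 0.054767 m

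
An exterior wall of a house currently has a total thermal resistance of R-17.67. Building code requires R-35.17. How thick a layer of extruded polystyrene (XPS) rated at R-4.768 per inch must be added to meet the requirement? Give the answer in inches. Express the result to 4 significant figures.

3.670 in

ΔR = 35.17 − 17.67 = 17.5 ft²·°F·h/BTU
L = ΔR / (R/in) = 17.5/4.768 = 3.6703 in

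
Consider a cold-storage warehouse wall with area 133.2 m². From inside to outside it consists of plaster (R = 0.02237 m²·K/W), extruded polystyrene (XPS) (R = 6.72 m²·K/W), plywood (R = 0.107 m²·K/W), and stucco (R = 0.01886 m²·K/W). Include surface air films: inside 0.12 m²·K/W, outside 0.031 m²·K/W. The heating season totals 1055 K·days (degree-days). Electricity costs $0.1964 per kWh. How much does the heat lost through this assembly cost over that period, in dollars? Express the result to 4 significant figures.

R_total = 0.12 + 0.02237 + 6.72 + 0.107 + 0.01886 + 0.031 = 7.0192 m²·K/W
E = A × HDD × 24 / R / 1000 = 133.2 × 1055 × 24 / 7.0192 / 1000 = 480.48 kWh
Cost = 480.48 × 0.1964 = $94.367

94.37 dollars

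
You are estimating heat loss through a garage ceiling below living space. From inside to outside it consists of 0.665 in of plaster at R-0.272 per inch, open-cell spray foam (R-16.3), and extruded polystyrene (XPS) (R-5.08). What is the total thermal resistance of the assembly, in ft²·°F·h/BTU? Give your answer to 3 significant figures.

21.6 ft²·°F·h/BTU

0.665 × 0.272 = 0.1809
R_total = 0.1809 + 16.3 + 5.08 = 21.56 ft²·°F·h/BTU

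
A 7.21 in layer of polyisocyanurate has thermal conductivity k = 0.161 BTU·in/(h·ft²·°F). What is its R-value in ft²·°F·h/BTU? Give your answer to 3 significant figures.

44.8 ft²·°F·h/BTU

R = L/k = 7.21/0.161 = 44.78 ft²·°F·h/BTU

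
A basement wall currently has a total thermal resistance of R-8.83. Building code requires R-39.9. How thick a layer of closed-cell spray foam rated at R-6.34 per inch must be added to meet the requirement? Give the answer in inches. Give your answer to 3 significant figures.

ΔR = 39.9 − 8.83 = 31.07 ft²·°F·h/BTU
L = ΔR / (R/in) = 31.07/6.34 = 4.901 in

4.90 in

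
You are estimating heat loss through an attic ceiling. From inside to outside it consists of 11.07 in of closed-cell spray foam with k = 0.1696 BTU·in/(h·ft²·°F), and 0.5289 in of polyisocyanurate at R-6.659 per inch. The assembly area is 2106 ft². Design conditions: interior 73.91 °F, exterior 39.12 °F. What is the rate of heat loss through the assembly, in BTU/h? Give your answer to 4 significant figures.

1065 BTU/h

11.07/0.1696 = 65.271
0.5289 × 6.659 = 3.5219
R_total = 65.271 + 3.5219 = 68.793 ft²·°F·h/BTU
Q = A·ΔT/R = 2106 × (73.91 − 39.12) / 68.793 = 1065 BTU/h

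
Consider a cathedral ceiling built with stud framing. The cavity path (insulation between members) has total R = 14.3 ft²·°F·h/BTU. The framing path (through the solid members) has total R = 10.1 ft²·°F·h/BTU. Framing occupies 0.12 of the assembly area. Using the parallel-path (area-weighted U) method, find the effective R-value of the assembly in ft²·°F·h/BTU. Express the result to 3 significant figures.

13.6 ft²·°F·h/BTU

U_eff = 0.88/14.3 + 0.12/10.1 = 0.06154 + 0.01188 = 0.07342
R_eff = 1/U_eff = 13.62 ft²·°F·h/BTU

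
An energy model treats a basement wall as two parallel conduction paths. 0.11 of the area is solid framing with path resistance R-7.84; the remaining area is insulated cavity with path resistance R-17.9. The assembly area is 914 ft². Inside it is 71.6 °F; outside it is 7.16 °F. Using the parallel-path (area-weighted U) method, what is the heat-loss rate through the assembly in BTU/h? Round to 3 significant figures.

3750 BTU/h

U_eff = 0.89/17.9 + 0.11/7.84 = 0.04972 + 0.01403 = 0.06375
R_eff = 1/U_eff = 15.69 ft²·°F·h/BTU
Q = 914 × (71.6 − 7.16) / 15.69 = 3755 BTU/h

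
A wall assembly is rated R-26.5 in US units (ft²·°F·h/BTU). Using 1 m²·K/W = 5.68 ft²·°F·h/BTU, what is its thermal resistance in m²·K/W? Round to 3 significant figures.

4.67 m²·K/W

R_SI = 26.5/5.68 = 4.665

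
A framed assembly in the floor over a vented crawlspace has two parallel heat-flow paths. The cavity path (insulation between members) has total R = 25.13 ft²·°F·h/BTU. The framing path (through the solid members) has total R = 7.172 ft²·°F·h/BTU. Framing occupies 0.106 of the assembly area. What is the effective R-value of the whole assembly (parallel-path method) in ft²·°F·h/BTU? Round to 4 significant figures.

U_eff = 0.894/25.13 + 0.106/7.172 = 0.035575 + 0.01478 = 0.050355
R_eff = 1/U_eff = 19.859 ft²·°F·h/BTU

19.86 ft²·°F·h/BTU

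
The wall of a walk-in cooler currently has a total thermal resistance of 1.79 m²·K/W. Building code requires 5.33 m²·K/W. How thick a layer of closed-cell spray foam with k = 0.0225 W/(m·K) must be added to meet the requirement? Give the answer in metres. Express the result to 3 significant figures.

ΔR = 5.33 − 1.79 = 3.54 m²·K/W
L = ΔR × k = 3.54 × 0.0225 = 0.07965 m

0.0796 m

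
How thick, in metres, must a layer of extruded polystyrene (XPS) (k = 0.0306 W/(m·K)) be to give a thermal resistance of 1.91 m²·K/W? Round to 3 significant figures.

L = R·k = 1.91 × 0.0306 = 0.05845 m

0.0584 m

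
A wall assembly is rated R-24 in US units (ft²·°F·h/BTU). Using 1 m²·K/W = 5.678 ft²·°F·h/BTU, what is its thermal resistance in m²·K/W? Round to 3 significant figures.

R_SI = 24/5.678 = 4.227

4.23 m²·K/W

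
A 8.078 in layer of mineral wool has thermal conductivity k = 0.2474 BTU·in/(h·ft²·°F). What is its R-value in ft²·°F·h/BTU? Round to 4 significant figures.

R = L/k = 8.078/0.2474 = 32.652 ft²·°F·h/BTU

32.65 ft²·°F·h/BTU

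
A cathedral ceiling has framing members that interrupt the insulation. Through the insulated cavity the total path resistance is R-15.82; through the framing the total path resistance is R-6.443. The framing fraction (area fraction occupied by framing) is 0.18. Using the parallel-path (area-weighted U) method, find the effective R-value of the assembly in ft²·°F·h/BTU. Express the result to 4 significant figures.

12.54 ft²·°F·h/BTU

U_eff = 0.82/15.82 + 0.18/6.443 = 0.051833 + 0.027937 = 0.07977
R_eff = 1/U_eff = 12.536 ft²·°F·h/BTU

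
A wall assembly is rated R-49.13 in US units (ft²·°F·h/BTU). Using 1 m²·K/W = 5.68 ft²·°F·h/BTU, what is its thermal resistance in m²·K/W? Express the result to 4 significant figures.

R_SI = 49.13/5.68 = 8.6496

8.650 m²·K/W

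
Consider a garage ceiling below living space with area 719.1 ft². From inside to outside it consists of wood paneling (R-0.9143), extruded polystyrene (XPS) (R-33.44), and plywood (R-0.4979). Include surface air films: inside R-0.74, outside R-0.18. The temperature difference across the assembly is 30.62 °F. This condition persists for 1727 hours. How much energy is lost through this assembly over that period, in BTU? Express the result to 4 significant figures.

R_total = 0.74 + 0.9143 + 33.44 + 0.4979 + 0.18 = 35.772 ft²·°F·h/BTU
Q = 719.1 × 30.62 / 35.772 = 615.53 BTU/h
E = 615.53 × 1727 = 1063000 BTU

1063000 BTU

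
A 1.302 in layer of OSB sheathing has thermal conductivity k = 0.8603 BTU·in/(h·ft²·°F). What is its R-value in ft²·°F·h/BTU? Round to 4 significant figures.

1.513 ft²·°F·h/BTU

R = L/k = 1.302/0.8603 = 1.5134 ft²·°F·h/BTU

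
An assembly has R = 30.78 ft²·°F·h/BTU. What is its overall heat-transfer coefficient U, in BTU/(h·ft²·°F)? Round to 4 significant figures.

0.03249 BTU/(h·ft²·°F)

U = 1/R = 1/30.78 = 0.032489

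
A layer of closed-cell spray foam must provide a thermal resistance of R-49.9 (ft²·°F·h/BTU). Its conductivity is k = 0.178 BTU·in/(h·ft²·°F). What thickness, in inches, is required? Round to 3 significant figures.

8.88 in

L = R × k = 49.9 × 0.178 = 8.882 in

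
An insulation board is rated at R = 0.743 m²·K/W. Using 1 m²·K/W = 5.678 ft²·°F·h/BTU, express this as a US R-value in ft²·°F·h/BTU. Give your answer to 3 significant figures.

R_US = 0.743 × 5.678 = 4.219

4.22 ft²·°F·h/BTU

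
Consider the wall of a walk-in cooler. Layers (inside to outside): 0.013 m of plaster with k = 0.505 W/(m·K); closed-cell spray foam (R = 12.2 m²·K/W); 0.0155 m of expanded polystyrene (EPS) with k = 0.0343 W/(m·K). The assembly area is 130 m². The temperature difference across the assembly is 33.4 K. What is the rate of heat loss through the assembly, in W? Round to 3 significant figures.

0.013/0.505 = 0.02574
0.0155/0.0343 = 0.4519
R_total = 0.02574 + 12.2 + 0.4519 = 12.68 m²·K/W
Q = A·ΔT/R = 130 × 33.4 / 12.68 = 342.5 W

342 W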